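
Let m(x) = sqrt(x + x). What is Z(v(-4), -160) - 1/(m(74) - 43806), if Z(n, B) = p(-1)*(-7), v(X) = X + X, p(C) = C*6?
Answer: 40298297151/959482744 + sqrt(37)/959482744 ≈ 42.000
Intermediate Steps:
p(C) = 6*C
v(X) = 2*X
Z(n, B) = 42 (Z(n, B) = (6*(-1))*(-7) = -6*(-7) = 42)
m(x) = sqrt(2)*sqrt(x) (m(x) = sqrt(2*x) = sqrt(2)*sqrt(x))
Z(v(-4), -160) - 1/(m(74) - 43806) = 42 - 1/(sqrt(2)*sqrt(74) - 43806) = 42 - 1/(2*sqrt(37) - 43806) = 42 - 1/(-43806 + 2*sqrt(37))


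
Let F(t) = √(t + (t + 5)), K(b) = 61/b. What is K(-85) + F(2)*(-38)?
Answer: -9751/85 ≈ -114.72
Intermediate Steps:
F(t) = √(5 + 2*t) (F(t) = √(t + (5 + t)) = √(5 + 2*t))
K(-85) + F(2)*(-38) = 61/(-85) + √(5 + 2*2)*(-38) = 61*(-1/85) + √(5 + 4)*(-38) = -61/85 + √9*(-38) = -61/85 + 3*(-38) = -61/85 - 114 = -9751/85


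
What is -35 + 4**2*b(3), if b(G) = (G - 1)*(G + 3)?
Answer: 157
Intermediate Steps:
b(G) = (-1 + G)*(3 + G)
-35 + 4**2*b(3) = -35 + 4**2*(-3 + 3**2 + 2*3) = -35 + 16*(-3 + 9 + 6) = -35 + 16*12 = -35 + 192 = 157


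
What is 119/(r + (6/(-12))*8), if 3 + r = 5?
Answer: -119/2 ≈ -59.500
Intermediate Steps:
r = 2 (r = -3 + 5 = 2)
119/(r + (6/(-12))*8) = 119/(2 + (6/(-12))*8) = 119/(2 + (6*(-1/12))*8) = 119/(2 - ½*8) = 119/(2 - 4) = 119/(-2) = 119*(-½) = -119/2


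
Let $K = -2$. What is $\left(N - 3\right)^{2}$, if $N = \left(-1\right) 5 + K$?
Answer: $100$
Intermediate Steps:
$N = -7$ ($N = \left(-1\right) 5 - 2 = -5 - 2 = -7$)
$\left(N - 3\right)^{2} = \left(-7 - 3\right)^{2} = \left(-10\right)^{2} = 100$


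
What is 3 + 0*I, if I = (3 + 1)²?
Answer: 3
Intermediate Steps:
I = 16 (I = 4² = 16)
3 + 0*I = 3 + 0*16 = 3 + 0 = 3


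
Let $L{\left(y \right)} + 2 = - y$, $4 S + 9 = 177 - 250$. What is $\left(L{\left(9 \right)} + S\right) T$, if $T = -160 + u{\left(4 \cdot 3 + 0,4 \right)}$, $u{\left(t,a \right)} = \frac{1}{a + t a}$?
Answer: $\frac{524097}{104} \approx 5039.4$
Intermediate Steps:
$u{\left(t,a \right)} = \frac{1}{a + a t}$
$S = - \frac{41}{2}$ ($S = - \frac{9}{4} + \frac{177 - 250}{4} = - \frac{9}{4} + \frac{1}{4} \left(-73\right) = - \frac{9}{4} - \frac{73}{4} = - \frac{41}{2} \approx -20.5$)
$L{\left(y \right)} = -2 - y$
$T = - \frac{8319}{52}$ ($T = -160 + \frac{1}{4 \left(1 + \left(4 \cdot 3 + 0\right)\right)} = -160 + \frac{1}{4 \left(1 + \left(12 + 0\right)\right)} = -160 + \frac{1}{4 \left(1 + 12\right)} = -160 + \frac{1}{4 \cdot 13} = -160 + \frac{1}{4} \cdot \frac{1}{13} = -160 + \frac{1}{52} = - \frac{8319}{52} \approx -159.98$)
$\left(L{\left(9 \right)} + S\right) T = \left(\left(-2 - 9\right) - \frac{41}{2}\right) \left(- \frac{8319}{52}\right) = \left(-11 - \frac{41}{2}\right) \left(- \frac{8319}{52}\right) = \left(- \frac{63}{2}\right) \left(- \frac{8319}{52}\right) = \frac{524097}{104}$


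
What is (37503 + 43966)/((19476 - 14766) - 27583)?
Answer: -317/89 ≈ -3.5618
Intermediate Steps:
(37503 + 43966)/((19476 - 14766) - 27583) = 81469/(4710 - 27583) = 81469/(-22873) = 81469*(-1/22873) = -317/89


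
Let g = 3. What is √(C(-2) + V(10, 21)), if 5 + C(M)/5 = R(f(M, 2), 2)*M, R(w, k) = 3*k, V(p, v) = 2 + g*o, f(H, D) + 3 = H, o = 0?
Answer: I*√83 ≈ 9.1104*I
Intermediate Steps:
f(H, D) = -3 + H
V(p, v) = 2 (V(p, v) = 2 + 3*0 = 2 + 0 = 2)
C(M) = -25 + 30*M (C(M) = -25 + 5*((3*2)*M) = -25 + 5*(6*M) = -25 + 30*M)
√(C(-2) + V(10, 21)) = √((-25 + 30*(-2)) + 2) = √((-25 - 60) + 2) = √(-85 + 2) = √(-83) = I*√83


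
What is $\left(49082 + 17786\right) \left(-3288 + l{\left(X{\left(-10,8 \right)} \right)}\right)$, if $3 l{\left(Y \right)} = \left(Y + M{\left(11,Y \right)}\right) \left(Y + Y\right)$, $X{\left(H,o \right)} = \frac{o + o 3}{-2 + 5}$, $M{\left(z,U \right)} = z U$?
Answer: $- \frac{1430975200}{9} \approx -1.59 \cdot 10^{8}$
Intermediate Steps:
$M{\left(z,U \right)} = U z$
$X{\left(H,o \right)} = \frac{4 o}{3}$ ($X{\left(H,o \right)} = \frac{o + 3 o}{3} = 4 o \frac{1}{3} = \frac{4 o}{3}$)
$l{\left(Y \right)} = 8 Y^{2}$ ($l{\left(Y \right)} = \frac{\left(Y + Y 11\right) \left(Y + Y\right)}{3} = \frac{\left(Y + 11 Y\right) 2 Y}{3} = \frac{12 Y 2 Y}{3} = \frac{24 Y^{2}}{3} = 8 Y^{2}$)
$\left(49082 + 17786\right) \left(-3288 + l{\left(X{\left(-10,8 \right)} \right)}\right) = \left(49082 + 17786\right) \left(-3288 + 8 \left(\frac{4}{3} \cdot 8\right)^{2}\right) = 66868 \left(-3288 + 8 \left(\frac{32}{3}\right)^{2}\right) = 66868 \left(-3288 + 8 \cdot \frac{1024}{9}\right) = 66868 \left(-3288 + \frac{8192}{9}\right) = 66868 \left(- \frac{21400}{9}\right) = - \frac{1430975200}{9}$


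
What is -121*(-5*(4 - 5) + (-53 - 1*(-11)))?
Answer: 4477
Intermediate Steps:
-121*(-5*(4 - 5) + (-53 - 1*(-11))) = -121*(-5*(-1) + (-53 + 11)) = -121*(5 - 42) = -121*(-37) = 4477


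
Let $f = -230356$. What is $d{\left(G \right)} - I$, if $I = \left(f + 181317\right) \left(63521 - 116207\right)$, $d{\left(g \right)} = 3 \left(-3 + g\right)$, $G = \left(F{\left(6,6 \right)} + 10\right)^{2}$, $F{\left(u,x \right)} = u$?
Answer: $-2583667995$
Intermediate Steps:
$G = 256$ ($G = \left(6 + 10\right)^{2} = 16^{2} = 256$)
$d{\left(g \right)} = -9 + 3 g$
$I = 2583668754$ ($I = \left(-230356 + 181317\right) \left(63521 - 116207\right) = \left(-49039\right) \left(-52686\right) = 2583668754$)
$d{\left(G \right)} - I = \left(-9 + 3 \cdot 256\right) - 2583668754 = \left(-9 + 768\right) - 2583668754 = 759 - 2583668754 = -2583667995$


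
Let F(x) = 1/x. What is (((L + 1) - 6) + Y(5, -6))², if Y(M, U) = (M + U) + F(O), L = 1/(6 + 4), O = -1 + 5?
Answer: 12769/400 ≈ 31.922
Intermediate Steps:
O = 4
L = ⅒ (L = 1/10 = ⅒ ≈ 0.10000)
Y(M, U) = ¼ + M + U (Y(M, U) = (M + U) + 1/4 = (M + U) + ¼ = ¼ + M + U)
(((L + 1) - 6) + Y(5, -6))² = (((⅒ + 1) - 6) + (¼ + 5 - 6))² = ((11/10 - 6) - ¾)² = (-49/10 - ¾)² = (-113/20)² = 12769/400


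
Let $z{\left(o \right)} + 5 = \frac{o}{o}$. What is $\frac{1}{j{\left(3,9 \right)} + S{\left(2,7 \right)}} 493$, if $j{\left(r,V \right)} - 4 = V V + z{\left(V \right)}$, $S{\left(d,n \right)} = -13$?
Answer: $\frac{29}{4} \approx 7.25$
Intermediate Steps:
$z{\left(o \right)} = -4$ ($z{\left(o \right)} = -5 + \frac{o}{o} = -5 + 1 = -4$)
$j{\left(r,V \right)} = V^{2}$ ($j{\left(r,V \right)} = 4 + \left(V V - 4\right) = 4 + \left(V^{2} - 4\right) = 4 + \left(-4 + V^{2}\right) = V^{2}$)
$\frac{1}{j{\left(3,9 \right)} + S{\left(2,7 \right)}} 493 = \frac{1}{9^{2} - 13} \cdot 493 = \frac{1}{81 - 13} \cdot 493 = \frac{1}{68} \cdot 493 = \frac{29}{4}$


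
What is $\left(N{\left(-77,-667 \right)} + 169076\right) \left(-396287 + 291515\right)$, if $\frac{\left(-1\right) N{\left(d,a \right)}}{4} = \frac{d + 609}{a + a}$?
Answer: $- \frac{11815636735632}{667} \approx -1.7715 \cdot 10^{10}$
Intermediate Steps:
$N{\left(d,a \right)} = - \frac{2 \left(609 + d\right)}{a}$ ($N{\left(d,a \right)} = - 4 \frac{d + 609}{a + a} = - 4 \frac{609 + d}{2 a} = - \frac{2 \left(609 + d\right)}{a}$)
$\left(N{\left(-77,-667 \right)} + 169076\right) \left(-396287 + 291515\right) = \left(\frac{2 \left(-609 - -77\right)}{-667} + 169076\right) \left(-396287 + 291515\right) = \left(2 \left(- \frac{1}{667}\right) \left(-609 + 77\right) + 169076\right) \left(-104772\right) = \left(2 \left(- \frac{1}{667}\right) \left(-532\right) + 169076\right) \left(-104772\right) = \left(\frac{1064}{667} + 169076\right) \left(-104772\right) = \frac{112774756}{667} \left(-104772\right) = - \frac{11815636735632}{667}$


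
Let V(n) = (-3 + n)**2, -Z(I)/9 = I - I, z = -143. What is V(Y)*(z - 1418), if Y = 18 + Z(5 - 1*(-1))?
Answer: -351225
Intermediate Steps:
Z(I) = 0 (Z(I) = -9*(I - I) = -9*0 = 0)
Y = 18 (Y = 18 + 0 = 18)
V(Y)*(z - 1418) = (-3 + 18)**2*(-143 - 1418) = 15**2*(-1561) = 225*(-1561) = -351225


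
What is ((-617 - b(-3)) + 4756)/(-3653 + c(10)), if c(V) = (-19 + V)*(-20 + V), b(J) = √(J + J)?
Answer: -4139/3563 + I*√6/3563 ≈ -1.1617 + 0.00068748*I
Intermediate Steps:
b(J) = √2*√J (b(J) = √(2*J) = √2*√J)
c(V) = (-20 + V)*(-19 + V)
((-617 - b(-3)) + 4756)/(-3653 + c(10)) = ((-617 - √2*√(-3)) + 4756)/(-3653 + (380 + 10² - 39*10)) = ((-617 - √2*I*√3) + 4756)/(-3653 + (380 + 100 - 390)) = ((-617 - I*√6) + 4756)/(-3653 + 90) = ((-617 - I*√6) + 4756)/(-3563) = (4139 - I*√6)*(-1/3563) = -4139/3563 + I*√6/3563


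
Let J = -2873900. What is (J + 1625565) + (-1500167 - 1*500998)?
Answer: -3249500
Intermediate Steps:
(J + 1625565) + (-1500167 - 1*500998) = (-2873900 + 1625565) + (-1500167 - 1*500998) = -1248335 + (-1500167 - 500998) = -1248335 - 2001165 = -3249500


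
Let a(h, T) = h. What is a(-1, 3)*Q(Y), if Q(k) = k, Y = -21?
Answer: 21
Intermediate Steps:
a(-1, 3)*Q(Y) = -1*(-21) = 21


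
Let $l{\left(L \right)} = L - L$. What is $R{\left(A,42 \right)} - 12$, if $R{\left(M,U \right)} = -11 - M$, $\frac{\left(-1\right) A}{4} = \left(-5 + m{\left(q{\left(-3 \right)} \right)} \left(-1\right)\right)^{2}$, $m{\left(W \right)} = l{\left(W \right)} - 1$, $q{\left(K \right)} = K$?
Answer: $41$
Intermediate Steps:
$l{\left(L \right)} = 0$
$m{\left(W \right)} = -1$ ($m{\left(W \right)} = 0 - 1 = -1$)
$A = -64$ ($A = - 4 \left(-5 - -1\right)^{2} = - 4 \left(-5 + 1\right)^{2} = - 4 \left(-4\right)^{2} = \left(-4\right) 16 = -64$)
$R{\left(A,42 \right)} - 12 = \left(-11 - -64\right) - 12 = \left(-11 + 64\right) - 12 = 53 - 12 = 41$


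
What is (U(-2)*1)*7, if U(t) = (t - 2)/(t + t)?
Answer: 7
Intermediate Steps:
U(t) = (-2 + t)/(2*t) (U(t) = (-2 + t)/((2*t)) = (-2 + t)*(1/(2*t)) = (-2 + t)/(2*t))
(U(-2)*1)*7 = (((1/2)*(-2 - 2)/(-2))*1)*7 = (((1/2)*(-1/2)*(-4))*1)*7 = (1*1)*7 = 1*7 = 7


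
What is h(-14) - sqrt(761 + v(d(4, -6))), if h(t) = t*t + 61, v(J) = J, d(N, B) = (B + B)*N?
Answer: 257 - sqrt(713) ≈ 230.30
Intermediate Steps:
d(N, B) = 2*B*N (d(N, B) = (2*B)*N = 2*B*N)
h(t) = 61 + t**2 (h(t) = t**2 + 61 = 61 + t**2)
h(-14) - sqrt(761 + v(d(4, -6))) = (61 + (-14)**2) - sqrt(761 + 2*(-6)*4) = (61 + 196) - sqrt(761 - 48) = 257 - sqrt(713)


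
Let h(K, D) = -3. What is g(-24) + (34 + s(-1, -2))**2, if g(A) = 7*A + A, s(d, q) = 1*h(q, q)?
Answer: 769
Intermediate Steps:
s(d, q) = -3 (s(d, q) = 1*(-3) = -3)
g(A) = 8*A
g(-24) + (34 + s(-1, -2))**2 = 8*(-24) + (34 - 3)**2 = -192 + 31**2 = -192 + 961 = 769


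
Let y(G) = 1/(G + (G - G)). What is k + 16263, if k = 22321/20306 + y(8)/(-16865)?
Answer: 1713789120799/105372520 ≈ 16264.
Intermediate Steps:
y(G) = 1/G (y(G) = 1/(G + 0) = 1/G)
k = 115828039/105372520 (k = 22321/20306 + 1/(8*(-16865)) = 22321*(1/20306) + (⅛)*(-1/16865) = 1717/1562 - 1/134920 = 115828039/105372520 ≈ 1.0992)
k + 16263 = 115828039/105372520 + 16263 = 1713789120799/105372520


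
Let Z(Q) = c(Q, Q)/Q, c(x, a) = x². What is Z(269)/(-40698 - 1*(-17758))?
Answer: -269/22940 ≈ -0.011726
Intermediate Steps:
Z(Q) = Q (Z(Q) = Q²/Q = Q)
Z(269)/(-40698 - 1*(-17758)) = 269/(-40698 - 1*(-17758)) = 269/(-40698 + 17758) = 269/(-22940) = 269*(-1/22940) = -269/22940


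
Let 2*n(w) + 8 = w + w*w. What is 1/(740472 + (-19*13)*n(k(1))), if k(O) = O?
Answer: 1/741213 ≈ 1.3491e-6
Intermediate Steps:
n(w) = -4 + w/2 + w**2/2 (n(w) = -4 + (w + w*w)/2 = -4 + (w + w**2)/2 = -4 + (w/2 + w**2/2) = -4 + w/2 + w**2/2)
1/(740472 + (-19*13)*n(k(1))) = 1/(740472 + (-19*13)*(-4 + (1/2)*1 + (1/2)*1**2)) = 1/(740472 - 247*(-4 + 1/2 + (1/2)*1)) = 1/(740472 - 247*(-4 + 1/2 + 1/2)) = 1/(740472 - 247*(-3)) = 1/(740472 + 741) = 1/741213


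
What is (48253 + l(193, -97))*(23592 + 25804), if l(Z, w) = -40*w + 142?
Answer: 2582175900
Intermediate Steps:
l(Z, w) = 142 - 40*w
(48253 + l(193, -97))*(23592 + 25804) = (48253 + (142 - 40*(-97)))*(23592 + 25804) = (48253 + (142 + 3880))*49396 = (48253 + 4022)*49396 = 52275*49396 = 2582175900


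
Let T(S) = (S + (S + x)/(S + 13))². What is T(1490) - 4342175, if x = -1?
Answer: -4787115164894/2259009 ≈ -2.1191e+6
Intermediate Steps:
T(S) = (S + (-1 + S)/(13 + S))² (T(S) = (S + (S - 1)/(S + 13))² = (S + (-1 + S)/(13 + S))²)
T(1490) - 4342175 = (-1 + 1490² + 14*1490)²/(13 + 1490)² - 4342175 = (-1 + 2220100 + 20860)²/1503² - 4342175 = (1/2259009)*2240959² - 4342175 = (1/2259009)*5021897239681 - 4342175 = 5021897239681/2259009 - 4342175 = -4787115164894/2259009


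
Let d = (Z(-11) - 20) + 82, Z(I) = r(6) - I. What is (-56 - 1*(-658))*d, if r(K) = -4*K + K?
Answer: 33110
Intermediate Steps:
r(K) = -3*K
Z(I) = -18 - I (Z(I) = -3*6 - I = -18 - I)
d = 55 (d = ((-18 - 1*(-11)) - 20) + 82 = ((-18 + 11) - 20) + 82 = (-7 - 20) + 82 = -27 + 82 = 55)
(-56 - 1*(-658))*d = (-56 - 1*(-658))*55 = (-56 + 658)*55 = 602*55 = 33110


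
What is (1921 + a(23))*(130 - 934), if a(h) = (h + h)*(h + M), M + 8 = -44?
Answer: -471948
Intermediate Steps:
M = -52 (M = -8 - 44 = -52)
a(h) = 2*h*(-52 + h) (a(h) = (h + h)*(h - 52) = (2*h)*(-52 + h) = 2*h*(-52 + h))
(1921 + a(23))*(130 - 934) = (1921 + 2*23*(-52 + 23))*(130 - 934) = (1921 + 2*23*(-29))*(-804) = (1921 - 1334)*(-804) = 587*(-804) = -471948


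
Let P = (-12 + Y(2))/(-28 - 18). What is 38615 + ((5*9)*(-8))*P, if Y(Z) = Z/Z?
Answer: 886165/23 ≈ 38529.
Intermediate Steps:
Y(Z) = 1
P = 11/46 (P = (-12 + 1)/(-28 - 18) = -11/(-46) = -11*(-1/46) = 11/46 ≈ 0.23913)
38615 + ((5*9)*(-8))*P = 38615 + ((5*9)*(-8))*(11/46) = 38615 + (45*(-8))*(11/46) = 38615 - 360*11/46 = 38615 - 1980/23 = 886165/23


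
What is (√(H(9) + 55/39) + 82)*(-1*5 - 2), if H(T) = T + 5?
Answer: -574 - 7*√23439/39 ≈ -601.48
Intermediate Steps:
H(T) = 5 + T
(√(H(9) + 55/39) + 82)*(-1*5 - 2) = (√((5 + 9) + 55/39) + 82)*(-1*5 - 2) = (√(14 + 55*(1/39)) + 82)*(-5 - 2) = (√(14 + 55/39) + 82)*(-7) = (√(601/39) + 82)*(-7) = (√23439/39 + 82)*(-7) = (82 + √23439/39)*(-7) = -574 - 7*√23439/39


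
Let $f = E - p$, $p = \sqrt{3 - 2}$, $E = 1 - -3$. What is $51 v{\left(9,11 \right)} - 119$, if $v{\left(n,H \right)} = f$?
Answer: $34$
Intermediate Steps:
$E = 4$ ($E = 1 + 3 = 4$)
$p = 1$ ($p = \sqrt{1} = 1$)
$f = 3$ ($f = 4 - 1 = 3$)
$v{\left(n,H \right)} = 3$
$51 v{\left(9,11 \right)} - 119 = 51 \cdot 3 - 119 = 153 - 119 = 34$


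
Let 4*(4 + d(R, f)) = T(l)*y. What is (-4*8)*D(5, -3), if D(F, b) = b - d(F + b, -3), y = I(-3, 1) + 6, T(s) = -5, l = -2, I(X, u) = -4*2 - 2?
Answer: 128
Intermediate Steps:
I(X, u) = -10 (I(X, u) = -8 - 2 = -10)
y = -4 (y = -10 + 6 = -4)
d(R, f) = 1 (d(R, f) = -4 + (-5*(-4))/4 = -4 + (¼)*20 = -4 + 5 = 1)
D(F, b) = -1 + b (D(F, b) = b - 1*1 = b - 1 = -1 + b)
(-4*8)*D(5, -3) = (-4*8)*(-1 - 3) = -32*(-4) = 128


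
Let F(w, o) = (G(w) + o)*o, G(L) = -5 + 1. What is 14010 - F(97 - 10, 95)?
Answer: 5365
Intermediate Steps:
G(L) = -4
F(w, o) = o*(-4 + o) (F(w, o) = (-4 + o)*o = o*(-4 + o))
14010 - F(97 - 10, 95) = 14010 - 95*(-4 + 95) = 14010 - 95*91 = 14010 - 1*8645 = 14010 - 8645 = 5365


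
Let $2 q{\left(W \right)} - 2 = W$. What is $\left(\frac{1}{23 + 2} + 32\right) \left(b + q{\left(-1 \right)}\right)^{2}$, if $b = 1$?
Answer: $\frac{7209}{100} \approx 72.09$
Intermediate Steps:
$q{\left(W \right)} = 1 + \frac{W}{2}$
$\left(\frac{1}{23 + 2} + 32\right) \left(b + q{\left(-1 \right)}\right)^{2} = \left(\frac{1}{23 + 2} + 32\right) \left(1 + \left(1 + \frac{1}{2} \left(-1\right)\right)\right)^{2} = \left(\frac{1}{25} + 32\right) \left(1 + \left(1 - \frac{1}{2}\right)\right)^{2} = \left(\frac{1}{25} + 32\right) \left(1 + \frac{1}{2}\right)^{2} = \frac{801 \left(\frac{3}{2}\right)^{2}}{25} = \frac{801}{25} \cdot \frac{9}{4} = \frac{7209}{100}$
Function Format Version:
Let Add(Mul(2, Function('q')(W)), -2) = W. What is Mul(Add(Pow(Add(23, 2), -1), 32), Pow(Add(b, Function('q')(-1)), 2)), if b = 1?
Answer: Rational(7209, 100) ≈ 72.090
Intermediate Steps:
Function('q')(W) = Add(1, Mul(Rational(1, 2), W))
Mul(Add(Pow(Add(23, 2), -1), 32), Pow(Add(b, Function('q')(-1)), 2)) = Mul(Add(Pow(Add(23, 2), -1), 32), Pow(Add(1, Add(1, Mul(Rational(1, 2), -1))), 2)) = Mul(Add(Pow(25, -1), 32), Pow(Add(1, Add(1, Rational(-1, 2))), 2)) = Mul(Add(Rational(1, 25), 32), Pow(Add(1, Rational(1, 2)), 2)) = Mul(Rational(801, 25), Pow(Rational(3, 2), 2)) = Mul(Rational(801, 25), Rational(9, 4)) = Rational(7209, 100)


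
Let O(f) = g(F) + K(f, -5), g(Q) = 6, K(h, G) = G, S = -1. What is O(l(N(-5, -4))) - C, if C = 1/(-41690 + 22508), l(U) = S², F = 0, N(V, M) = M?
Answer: 19183/19182 ≈ 1.0001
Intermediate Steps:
l(U) = 1 (l(U) = (-1)² = 1)
O(f) = 1 (O(f) = 6 - 5 = 1)
C = -1/19182 (C = 1/(-19182) = -1/19182 ≈ -5.2132e-5)
O(l(N(-5, -4))) - C = 1 - 1*(-1/19182) = 1 + 1/19182 = 19183/19182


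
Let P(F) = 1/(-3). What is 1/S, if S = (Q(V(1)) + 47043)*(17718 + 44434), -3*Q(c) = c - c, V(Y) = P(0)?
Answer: 1/2923816536 ≈ 3.4202e-10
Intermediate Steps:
P(F) = -⅓
V(Y) = -⅓
Q(c) = 0 (Q(c) = -(c - c)/3 = -⅓*0 = 0)
S = 2923816536 (S = (0 + 47043)*(17718 + 44434) = 47043*62152 = 2923816536)
1/S = 1/2923816536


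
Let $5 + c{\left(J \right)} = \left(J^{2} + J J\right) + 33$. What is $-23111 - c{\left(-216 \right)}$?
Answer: $-116451$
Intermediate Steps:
$c{\left(J \right)} = 28 + 2 J^{2}$ ($c{\left(J \right)} = -5 + \left(\left(J^{2} + J J\right) + 33\right) = -5 + \left(\left(J^{2} + J^{2}\right) + 33\right) = -5 + \left(2 J^{2} + 33\right) = -5 + \left(33 + 2 J^{2}\right) = 28 + 2 J^{2}$)
$-23111 - c{\left(-216 \right)} = -23111 - \left(28 + 2 \left(-216\right)^{2}\right) = -23111 - \left(28 + 2 \cdot 46656\right) = -23111 - \left(28 + 93312\right) = -23111 - 93340 = -116451$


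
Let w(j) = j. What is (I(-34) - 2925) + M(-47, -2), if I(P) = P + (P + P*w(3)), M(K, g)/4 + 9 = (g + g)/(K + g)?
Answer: -153403/49 ≈ -3130.7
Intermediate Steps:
M(K, g) = -36 + 8*g/(K + g) (M(K, g) = -36 + 4*((g + g)/(K + g)) = -36 + 4*((2*g)/(K + g)) = -36 + 4*(2*g/(K + g)) = -36 + 8*g/(K + g))
I(P) = 5*P (I(P) = P + (P + P*3) = P + (P + 3*P) = P + 4*P = 5*P)
(I(-34) - 2925) + M(-47, -2) = (5*(-34) - 2925) + 4*(-9*(-47) - 7*(-2))/(-47 - 2) = (-170 - 2925) + 4*(423 + 14)/(-49) = -3095 + 4*(-1/49)*437 = -3095 - 1748/49 = -153403/49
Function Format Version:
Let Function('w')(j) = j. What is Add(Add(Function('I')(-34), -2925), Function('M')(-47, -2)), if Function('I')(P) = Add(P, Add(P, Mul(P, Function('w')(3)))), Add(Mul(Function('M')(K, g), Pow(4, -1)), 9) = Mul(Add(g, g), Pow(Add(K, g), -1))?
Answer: Rational(-153403, 49) ≈ -3130.7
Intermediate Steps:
Function('M')(K, g) = Add(-36, Mul(8, g, Pow(Add(K, g), -1))) (Function('M')(K, g) = Add(-36, Mul(4, Mul(Add(g, g), Pow(Add(K, g), -1)))) = Add(-36, Mul(4, Mul(Mul(2, g), Pow(Add(K, g), -1)))) = Add(-36, Mul(4, Mul(2, g, Pow(Add(K, g), -1)))) = Add(-36, Mul(8, g, Pow(Add(K, g), -1))))
Function('I')(P) = Mul(5, P) (Function('I')(P) = Add(P, Add(P, Mul(P, 3))) = Add(P, Add(P, Mul(3, P))) = Add(P, Mul(4, P)) = Mul(5, P))
Add(Add(Function('I')(-34), -2925), Function('M')(-47, -2)) = Add(Add(Mul(5, -34), -2925), Mul(4, Pow(Add(-47, -2), -1), Add(Mul(-9, -47), Mul(-7, -2)))) = Add(Add(-170, -2925), Mul(4, Pow(-49, -1), Add(423, 14))) = Add(-3095, Mul(4, Rational(-1, 49), 437)) = Add(-3095, Rational(-1748, 49)) = Rational(-153403, 49)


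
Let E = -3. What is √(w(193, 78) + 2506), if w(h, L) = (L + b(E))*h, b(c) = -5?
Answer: √16595 ≈ 128.82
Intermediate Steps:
w(h, L) = h*(-5 + L) (w(h, L) = (L - 5)*h = (-5 + L)*h = h*(-5 + L))
√(w(193, 78) + 2506) = √(193*(-5 + 78) + 2506) = √(193*73 + 2506) = √(14089 + 2506) = √16595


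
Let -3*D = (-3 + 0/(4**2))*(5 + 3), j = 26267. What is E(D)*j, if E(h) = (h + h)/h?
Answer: 52534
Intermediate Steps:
D = 8 (D = -(-3 + 0/(4**2))*(5 + 3)/3 = -(-3 + 0/16)*8/3 = -(-3 + 0*(1/16))*8/3 = -(-3 + 0)*8/3 = -(-1)*8 = -1/3*(-24) = 8)
E(h) = 2 (E(h) = (2*h)/h = 2)
E(D)*j = 2*26267 = 52534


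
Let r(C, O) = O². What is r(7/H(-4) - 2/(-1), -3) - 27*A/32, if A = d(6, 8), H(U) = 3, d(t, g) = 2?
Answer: 117/16 ≈ 7.3125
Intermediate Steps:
A = 2
r(7/H(-4) - 2/(-1), -3) - 27*A/32 = (-3)² - 54/32 = 9 - 54/32 = 9 - 27*1/16 = 9 - 27/16 = 117/16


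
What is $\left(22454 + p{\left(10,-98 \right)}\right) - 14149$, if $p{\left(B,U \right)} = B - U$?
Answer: $8413$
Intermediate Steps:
$\left(22454 + p{\left(10,-98 \right)}\right) - 14149 = \left(22454 + \left(10 - -98\right)\right) - 14149 = \left(22454 + \left(10 + 98\right)\right) - 14149 = \left(22454 + 108\right) - 14149 = 22562 - 14149 = 8413$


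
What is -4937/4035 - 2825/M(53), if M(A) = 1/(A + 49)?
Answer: -1162690187/4035 ≈ -2.8815e+5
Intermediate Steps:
M(A) = 1/(49 + A)
-4937/4035 - 2825/M(53) = -4937/4035 - 2825/(1/(49 + 53)) = -4937*1/4035 - 2825/(1/102) = -4937/4035 - 2825/1/102 = -4937/4035 - 2825*102 = -4937/4035 - 288150 = -1162690187/4035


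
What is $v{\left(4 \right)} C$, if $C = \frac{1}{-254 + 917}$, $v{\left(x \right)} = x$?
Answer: $\frac{4}{663} \approx 0.0060332$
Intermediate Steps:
$C = \frac{1}{663} \approx 0.0015083$
$v{\left(4 \right)} C = 4 \cdot \frac{1}{663} = \frac{4}{663}$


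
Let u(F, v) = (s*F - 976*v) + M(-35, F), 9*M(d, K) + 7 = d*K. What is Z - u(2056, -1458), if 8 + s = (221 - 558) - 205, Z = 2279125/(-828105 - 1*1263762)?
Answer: -594535285640/2091867 ≈ -2.8421e+5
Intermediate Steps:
Z = -2279125/2091867 (Z = 2279125/(-828105 - 1263762) = 2279125/(-2091867) = 2279125*(-1/2091867) = -2279125/2091867 ≈ -1.0895)
M(d, K) = -7/9 + K*d/9 (M(d, K) = -7/9 + (d*K)/9 = -7/9 + (K*d)/9 = -7/9 + K*d/9)
s = -550 (s = -8 + ((221 - 558) - 205) = -8 + (-337 - 205) = -8 - 542 = -550)
u(F, v) = -7/9 - 976*v - 4985*F/9 (u(F, v) = (-550*F - 976*v) + (-7/9 + (⅑)*F*(-35)) = (-976*v - 550*F) + (-7/9 - 35*F/9) = -7/9 - 976*v - 4985*F/9)
Z - u(2056, -1458) = -2279125/2091867 - (-7/9 - 976*(-1458) - 4985/9*2056) = -2279125/2091867 - (-7/9 + 1423008 - 10249160/9) = -2279125/2091867 - 1*852635/3 = -2279125/2091867 - 852635/3 = -594535285640/2091867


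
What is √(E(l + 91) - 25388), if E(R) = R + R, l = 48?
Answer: 9*I*√310 ≈ 158.46*I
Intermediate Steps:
E(R) = 2*R
√(E(l + 91) - 25388) = √(2*(48 + 91) - 25388) = √(2*139 - 25388) = √(278 - 25388) = √(-25110) = 9*I*√310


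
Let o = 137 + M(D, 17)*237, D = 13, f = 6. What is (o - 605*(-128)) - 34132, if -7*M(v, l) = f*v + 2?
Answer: 285155/7 ≈ 40736.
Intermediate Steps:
M(v, l) = -2/7 - 6*v/7 (M(v, l) = -(6*v + 2)/7 = -(2 + 6*v)/7 = -2/7 - 6*v/7)
o = -18001/7 (o = 137 + (-2/7 - 6/7*13)*237 = 137 + (-2/7 - 78/7)*237 = 137 - 80/7*237 = 137 - 18960/7 = -18001/7 ≈ -2571.6)
(o - 605*(-128)) - 34132 = (-18001/7 - 605*(-128)) - 34132 = (-18001/7 + 77440) - 34132 = 524079/7 - 34132 = 285155/7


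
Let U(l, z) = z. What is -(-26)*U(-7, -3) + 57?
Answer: -21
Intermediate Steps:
-(-26)*U(-7, -3) + 57 = -(-26)*(-3) + 57 = -26*3 + 57 = -78 + 57 = -21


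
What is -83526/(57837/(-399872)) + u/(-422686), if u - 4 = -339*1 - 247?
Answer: 2352931548899021/4074481697 ≈ 5.7748e+5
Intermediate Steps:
u = -582 (u = 4 + (-339*1 - 247) = 4 + (-339 - 247) = 4 - 586 = -582)
-83526/(57837/(-399872)) + u/(-422686) = -83526/(57837/(-399872)) - 582/(-422686) = -83526/(57837*(-1/399872)) - 582*(-1/422686) = -83526/(-57837/399872) + 291/211343 = -83526*(-399872/57837) + 291/211343 = 11133236224/19279 + 291/211343 = 2352931548899021/4074481697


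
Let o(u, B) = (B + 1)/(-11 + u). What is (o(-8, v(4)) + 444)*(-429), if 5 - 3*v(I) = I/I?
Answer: -3618043/19 ≈ -1.9042e+5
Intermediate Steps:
v(I) = 4/3 (v(I) = 5/3 - I/(3*I) = 5/3 - ⅓*1 = 5/3 - ⅓ = 4/3)
o(u, B) = (1 + B)/(-11 + u)
(o(-8, v(4)) + 444)*(-429) = ((1 + 4/3)/(-11 - 8) + 444)*(-429) = ((7/3)/(-19) + 444)*(-429) = (-1/19*7/3 + 444)*(-429) = (-7/57 + 444)*(-429) = (25301/57)*(-429) = -3618043/19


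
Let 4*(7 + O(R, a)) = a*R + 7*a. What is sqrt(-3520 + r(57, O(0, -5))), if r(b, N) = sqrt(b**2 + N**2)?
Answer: sqrt(-14080 + 3*sqrt(6217))/2 ≈ 58.829*I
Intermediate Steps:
O(R, a) = -7 + 7*a/4 + R*a/4 (O(R, a) = -7 + (a*R + 7*a)/4 = -7 + (R*a + 7*a)/4 = -7 + (7*a + R*a)/4 = -7 + (7*a/4 + R*a/4) = -7 + 7*a/4 + R*a/4)
r(b, N) = sqrt(N**2 + b**2)
sqrt(-3520 + r(57, O(0, -5))) = sqrt(-3520 + sqrt((-7 + (7/4)*(-5) + (1/4)*0*(-5))**2 + 57**2)) = sqrt(-3520 + sqrt((-7 - 35/4 + 0)**2 + 3249)) = sqrt(-3520 + sqrt((-63/4)**2 + 3249)) = sqrt(-3520 + sqrt(3969/16 + 3249)) = sqrt(-3520 + sqrt(55953/16)) = sqrt(-3520 + 3*sqrt(6217)/4)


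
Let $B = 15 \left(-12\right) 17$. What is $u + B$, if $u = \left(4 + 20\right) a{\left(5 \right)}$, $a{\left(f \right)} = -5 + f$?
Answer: $-3060$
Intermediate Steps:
$u = 0$ ($u = \left(4 + 20\right) \left(-5 + 5\right) = 24 \cdot 0 = 0$)
$B = -3060$ ($B = \left(-180\right) 17 = -3060$)
$u + B = 0 - 3060 = -3060$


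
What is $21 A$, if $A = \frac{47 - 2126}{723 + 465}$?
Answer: $- \frac{147}{4} \approx -36.75$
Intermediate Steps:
$A = - \frac{7}{4}$ ($A = - \frac{2079}{1188} = \left(-2079\right) \frac{1}{1188} = - \frac{7}{4} \approx -1.75$)
$21 A = 21 \left(- \frac{7}{4}\right) = - \frac{147}{4}$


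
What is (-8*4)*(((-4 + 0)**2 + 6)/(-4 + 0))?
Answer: 176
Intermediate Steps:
(-8*4)*(((-4 + 0)**2 + 6)/(-4 + 0)) = -32*((-4)**2 + 6)/(-4) = -32*(16 + 6)*(-1)/4 = -704*(-1)/4 = -32*(-11/2) = 176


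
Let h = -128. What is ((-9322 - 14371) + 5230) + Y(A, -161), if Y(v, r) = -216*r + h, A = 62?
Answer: 16185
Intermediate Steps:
Y(v, r) = -128 - 216*r (Y(v, r) = -216*r - 128 = -128 - 216*r)
((-9322 - 14371) + 5230) + Y(A, -161) = ((-9322 - 14371) + 5230) + (-128 - 216*(-161)) = (-23693 + 5230) + (-128 + 34776) = -18463 + 34648 = 16185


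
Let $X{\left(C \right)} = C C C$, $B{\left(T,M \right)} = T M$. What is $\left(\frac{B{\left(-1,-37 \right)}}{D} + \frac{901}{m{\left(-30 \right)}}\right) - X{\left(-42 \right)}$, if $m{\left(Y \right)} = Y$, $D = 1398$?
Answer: $\frac{86277562}{1165} \approx 74058.0$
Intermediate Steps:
$B{\left(T,M \right)} = M T$
$X{\left(C \right)} = C^{3}$ ($X{\left(C \right)} = C^{2} C = C^{3}$)
$\left(\frac{B{\left(-1,-37 \right)}}{D} + \frac{901}{m{\left(-30 \right)}}\right) - X{\left(-42 \right)} = \left(\frac{\left(-37\right) \left(-1\right)}{1398} + \frac{901}{-30}\right) - \left(-42\right)^{3} = \left(37 \cdot \frac{1}{1398} + 901 \left(- \frac{1}{30}\right)\right) - -74088 = \left(\frac{37}{1398} - \frac{901}{30}\right) + 74088 = - \frac{34958}{1165} + 74088 = \frac{86277562}{1165}$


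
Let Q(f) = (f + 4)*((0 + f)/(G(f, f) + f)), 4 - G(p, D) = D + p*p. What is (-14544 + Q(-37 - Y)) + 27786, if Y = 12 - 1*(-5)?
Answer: 9639501/728 ≈ 13241.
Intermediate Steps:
G(p, D) = 4 - D - p² (G(p, D) = 4 - (D + p*p) = 4 - (D + p²) = 4 + (-D - p²) = 4 - D - p²)
Y = 17 (Y = 12 + 5 = 17)
Q(f) = f*(4 + f)/(4 - f²) (Q(f) = (f + 4)*((0 + f)/((4 - f - f²) + f)) = (4 + f)*(f/(4 - f²)) = f*(4 + f)/(4 - f²))
(-14544 + Q(-37 - Y)) + 27786 = (-14544 - (-37 - 1*17)*(4 + (-37 - 1*17))/(-4 + (-37 - 1*17)²)) + 27786 = (-14544 - (-37 - 17)*(4 + (-37 - 17))/(-4 + (-37 - 17)²)) + 27786 = (-14544 - 1*(-54)*(4 - 54)/(-4 + (-54)²)) + 27786 = (-14544 - 1*(-54)*(-50)/(-4 + 2916)) + 27786 = (-14544 - 1*(-54)*(-50)/2912) + 27786 = (-14544 - 1*(-54)*1/2912*(-50)) + 27786 = (-14544 - 675/728) + 27786 = -10588707/728 + 27786 = 9639501/728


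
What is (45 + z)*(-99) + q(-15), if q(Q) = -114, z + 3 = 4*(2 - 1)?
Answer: -4668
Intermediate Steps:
z = 1 (z = -3 + 4*(2 - 1) = -3 + 4*1 = -3 + 4 = 1)
(45 + z)*(-99) + q(-15) = (45 + 1)*(-99) - 114 = 46*(-99) - 114 = -4554 - 114 = -4668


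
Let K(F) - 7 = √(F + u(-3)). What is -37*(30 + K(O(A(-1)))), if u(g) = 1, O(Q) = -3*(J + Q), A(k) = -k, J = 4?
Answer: -1369 - 37*I*√14 ≈ -1369.0 - 138.44*I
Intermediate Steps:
O(Q) = -12 - 3*Q (O(Q) = -3*(4 + Q) = -12 - 3*Q)
K(F) = 7 + √(1 + F) (K(F) = 7 + √(F + 1) = 7 + √(1 + F))
-37*(30 + K(O(A(-1)))) = -37*(30 + (7 + √(1 + (-12 - (-3)*(-1))))) = -37*(30 + (7 + √(1 + (-12 - 3*1)))) = -37*(30 + (7 + √(1 + (-12 - 3)))) = -37*(30 + (7 + √(1 - 15))) = -37*(30 + (7 + √(-14))) = -37*(30 + (7 + I*√14)) = -37*(37 + I*√14) = -1369 - 37*I*√14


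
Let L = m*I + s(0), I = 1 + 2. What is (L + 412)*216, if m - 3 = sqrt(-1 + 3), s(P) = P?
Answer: 90936 + 648*sqrt(2) ≈ 91852.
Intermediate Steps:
I = 3
m = 3 + sqrt(2) (m = 3 + sqrt(-1 + 3) = 3 + sqrt(2) ≈ 4.4142)
L = 9 + 3*sqrt(2) (L = (3 + sqrt(2))*3 + 0 = (9 + 3*sqrt(2)) + 0 = 9 + 3*sqrt(2) ≈ 13.243)
(L + 412)*216 = ((9 + 3*sqrt(2)) + 412)*216 = (421 + 3*sqrt(2))*216 = 90936 + 648*sqrt(2)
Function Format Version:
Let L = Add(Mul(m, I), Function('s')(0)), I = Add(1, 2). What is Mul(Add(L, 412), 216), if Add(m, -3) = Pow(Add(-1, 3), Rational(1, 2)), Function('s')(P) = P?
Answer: Add(90936, Mul(648, Pow(2, Rational(1, 2)))) ≈ 91852.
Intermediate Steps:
I = 3
m = Add(3, Pow(2, Rational(1, 2))) (m = Add(3, Pow(Add(-1, 3), Rational(1, 2))) = Add(3, Pow(2, Rational(1, 2))) ≈ 4.4142)
L = Add(9, Mul(3, Pow(2, Rational(1, 2)))) (L = Add(Mul(Add(3, Pow(2, Rational(1, 2))), 3), 0) = Add(Add(9, Mul(3, Pow(2, Rational(1, 2)))), 0) = Add(9, Mul(3, Pow(2, Rational(1, 2)))) ≈ 13.243)
Mul(Add(L, 412), 216) = Mul(Add(Add(9, Mul(3, Pow(2, Rational(1, 2)))), 412), 216) = Mul(Add(421, Mul(3, Pow(2, Rational(1, 2)))), 216) = Add(90936, Mul(648, Pow(2, Rational(1, 2))))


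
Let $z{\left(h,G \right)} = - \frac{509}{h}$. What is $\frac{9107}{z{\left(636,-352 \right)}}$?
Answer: $- \frac{5792052}{509} \approx -11379.0$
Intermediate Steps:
$\frac{9107}{z{\left(636,-352 \right)}} = \frac{9107}{\left(-509\right) \frac{1}{636}} = \frac{9107}{- \frac{509}{636}} = 9107 \left(- \frac{636}{509}\right) = - \frac{5792052}{509}$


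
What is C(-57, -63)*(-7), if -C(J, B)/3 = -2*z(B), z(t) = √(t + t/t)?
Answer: -42*I*√62 ≈ -330.71*I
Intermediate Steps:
z(t) = √(1 + t) (z(t) = √(t + 1) = √(1 + t))
C(J, B) = 6*√(1 + B) (C(J, B) = -(-6)*√(1 + B) = 6*√(1 + B))
C(-57, -63)*(-7) = (6*√(1 - 63))*(-7) = (6*√(-62))*(-7) = (6*(I*√62))*(-7) = (6*I*√62)*(-7) = -42*I*√62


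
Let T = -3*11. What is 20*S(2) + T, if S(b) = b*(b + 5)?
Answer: 247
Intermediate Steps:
S(b) = b*(5 + b)
T = -33
20*S(2) + T = 20*(2*(5 + 2)) - 33 = 20*(2*7) - 33 = 20*14 - 33 = 280 - 33 = 247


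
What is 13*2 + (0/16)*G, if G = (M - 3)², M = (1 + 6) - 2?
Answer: 26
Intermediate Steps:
M = 5 (M = 7 - 2 = 5)
G = 4 (G = (5 - 3)² = 2² = 4)
13*2 + (0/16)*G = 13*2 + (0/16)*4 = 26 + (0*(1/16))*4 = 26 + 0*4 = 26 + 0 = 26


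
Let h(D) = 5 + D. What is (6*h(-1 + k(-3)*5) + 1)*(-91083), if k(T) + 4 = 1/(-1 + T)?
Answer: 18672015/2 ≈ 9.3360e+6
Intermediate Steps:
k(T) = -4 + 1/(-1 + T)
(6*h(-1 + k(-3)*5) + 1)*(-91083) = (6*(5 + (-1 + ((5 - 4*(-3))/(-1 - 3))*5)) + 1)*(-91083) = (6*(5 + (-1 + ((5 + 12)/(-4))*5)) + 1)*(-91083) = (6*(5 + (-1 - ¼*17*5)) + 1)*(-91083) = (6*(5 + (-1 - 17/4*5)) + 1)*(-91083) = (6*(5 + (-1 - 85/4)) + 1)*(-91083) = (6*(5 - 89/4) + 1)*(-91083) = (6*(-69/4) + 1)*(-91083) = (-207/2 + 1)*(-91083) = -205/2*(-91083) = 18672015/2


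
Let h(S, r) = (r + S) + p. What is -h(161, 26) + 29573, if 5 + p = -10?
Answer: 29401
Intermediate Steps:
p = -15 (p = -5 - 10 = -15)
h(S, r) = -15 + S + r (h(S, r) = (r + S) - 15 = (S + r) - 15 = -15 + S + r)
-h(161, 26) + 29573 = -(-15 + 161 + 26) + 29573 = -1*172 + 29573 = -172 + 29573 = 29401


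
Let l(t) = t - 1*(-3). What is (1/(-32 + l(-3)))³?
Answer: -1/32768 ≈ -3.0518e-5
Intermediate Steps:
l(t) = 3 + t (l(t) = t + 3 = 3 + t)
(1/(-32 + l(-3)))³ = (1/(-32 + (3 - 3)))³ = (1/(-32 + 0))³ = (1/(-32))³ = (-1/32)³ = -1/32768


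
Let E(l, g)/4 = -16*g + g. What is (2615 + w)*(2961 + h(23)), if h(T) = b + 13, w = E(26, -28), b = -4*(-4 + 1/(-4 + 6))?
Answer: 12833460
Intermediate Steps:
b = 14 (b = -4*(-4 + 1/2) = -4*(-7/2) = 14)
E(l, g) = -60*g (E(l, g) = 4*(-16*g + g) = 4*(-15*g) = -60*g)
w = 1680 (w = -60*(-28) = 1680)
h(T) = 27 (h(T) = 14 + 13 = 27)
(2615 + w)*(2961 + h(23)) = (2615 + 1680)*(2961 + 27) = 4295*2988 = 12833460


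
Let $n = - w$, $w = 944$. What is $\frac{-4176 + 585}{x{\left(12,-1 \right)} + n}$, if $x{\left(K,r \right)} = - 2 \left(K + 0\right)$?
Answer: $\frac{3591}{968} \approx 3.7097$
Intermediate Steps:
$x{\left(K,r \right)} = - 2 K$
$n = -944$ ($n = \left(-1\right) 944 = -944$)
$\frac{-4176 + 585}{x{\left(12,-1 \right)} + n} = \frac{-4176 + 585}{\left(-2\right) 12 - 944} = - \frac{3591}{-24 - 944} = - \frac{3591}{-968} = \left(-3591\right) \left(- \frac{1}{968}\right) = \frac{3591}{968}$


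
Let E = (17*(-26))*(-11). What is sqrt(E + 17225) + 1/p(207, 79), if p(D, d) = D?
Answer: 1/207 + sqrt(22087) ≈ 148.62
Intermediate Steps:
E = 4862 (E = -442*(-11) = 4862)
sqrt(E + 17225) + 1/p(207, 79) = sqrt(4862 + 17225) + 1/207 = sqrt(22087) + 1/207 = 1/207 + sqrt(22087)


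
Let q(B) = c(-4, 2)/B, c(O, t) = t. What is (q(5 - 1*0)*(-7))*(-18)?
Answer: 252/5 ≈ 50.400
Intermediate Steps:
q(B) = 2/B
(q(5 - 1*0)*(-7))*(-18) = ((2/(5 - 1*0))*(-7))*(-18) = ((2/(5 + 0))*(-7))*(-18) = ((2/5)*(-7))*(-18) = -14/5*(-18) = 252/5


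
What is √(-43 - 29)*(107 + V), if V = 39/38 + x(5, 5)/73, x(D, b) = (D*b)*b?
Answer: 913245*I*√2/1387 ≈ 931.16*I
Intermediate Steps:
x(D, b) = D*b²
V = 7597/2774 (V = 39/38 + (5*5²)/73 = 39*(1/38) + (5*25)*(1/73) = 39/38 + 125*(1/73) = 39/38 + 125/73 = 7597/2774 ≈ 2.7386)
√(-43 - 29)*(107 + V) = √(-43 - 29)*(107 + 7597/2774) = √(-72)*(304415/2774) = (6*I*√2)*(304415/2774) = 913245*I*√2/1387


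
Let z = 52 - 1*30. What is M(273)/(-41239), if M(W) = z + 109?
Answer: -131/41239 ≈ -0.0031766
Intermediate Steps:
z = 22 (z = 52 - 30 = 22)
M(W) = 131 (M(W) = 22 + 109 = 131)
M(273)/(-41239) = 131/(-41239) = 131*(-1/41239) = -131/41239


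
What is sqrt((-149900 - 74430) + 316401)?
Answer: 7*sqrt(1879) ≈ 303.43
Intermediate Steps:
sqrt((-149900 - 74430) + 316401) = sqrt(-224330 + 316401) = sqrt(92071) = 7*sqrt(1879)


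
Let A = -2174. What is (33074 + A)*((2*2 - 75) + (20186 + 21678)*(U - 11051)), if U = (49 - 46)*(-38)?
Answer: -14443019397900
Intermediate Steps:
U = -114 (U = 3*(-38) = -114)
(33074 + A)*((2*2 - 75) + (20186 + 21678)*(U - 11051)) = (33074 - 2174)*((2*2 - 75) + (20186 + 21678)*(-114 - 11051)) = 30900*((4 - 75) + 41864*(-11165)) = 30900*(-71 - 467411560) = 30900*(-467411631) = -14443019397900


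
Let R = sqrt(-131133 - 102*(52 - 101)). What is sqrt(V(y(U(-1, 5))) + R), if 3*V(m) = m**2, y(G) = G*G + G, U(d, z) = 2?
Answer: sqrt(12 + 3*I*sqrt(14015)) ≈ 13.553 + 13.103*I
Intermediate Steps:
y(G) = G + G**2 (y(G) = G**2 + G = G + G**2)
R = 3*I*sqrt(14015) (R = sqrt(-131133 - 102*(-49)) = sqrt(-131133 + 4998) = sqrt(-126135) = 3*I*sqrt(14015) ≈ 355.15*I)
V(m) = m**2/3
sqrt(V(y(U(-1, 5))) + R) = sqrt((2*(1 + 2))**2/3 + 3*I*sqrt(14015)) = sqrt((2*3)**2/3 + 3*I*sqrt(14015)) = sqrt((1/3)*6**2 + 3*I*sqrt(14015)) = sqrt((1/3)*36 + 3*I*sqrt(14015)) = sqrt(12 + 3*I*sqrt(14015))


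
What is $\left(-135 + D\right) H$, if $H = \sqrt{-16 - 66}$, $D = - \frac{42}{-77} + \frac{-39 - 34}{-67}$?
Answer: $- \frac{98290 i \sqrt{82}}{737} \approx - 1207.7 i$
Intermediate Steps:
$D = \frac{1205}{737}$ ($D = \left(-42\right) \left(- \frac{1}{77}\right) - - \frac{73}{67} = \frac{6}{11} + \frac{73}{67} = \frac{1205}{737} \approx 1.635$)
$H = i \sqrt{82}$ ($H = \sqrt{-82} = i \sqrt{82} \approx 9.0554 i$)
$\left(-135 + D\right) H = \left(-135 + \frac{1205}{737}\right) i \sqrt{82} = - \frac{98290 i \sqrt{82}}{737}$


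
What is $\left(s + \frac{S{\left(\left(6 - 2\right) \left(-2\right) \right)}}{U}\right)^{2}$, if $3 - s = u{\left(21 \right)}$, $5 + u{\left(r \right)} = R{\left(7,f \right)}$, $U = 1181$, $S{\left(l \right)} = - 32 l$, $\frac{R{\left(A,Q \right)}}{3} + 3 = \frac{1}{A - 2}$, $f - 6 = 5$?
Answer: $\frac{9627926884}{34869025} \approx 276.12$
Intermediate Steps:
$f = 11$ ($f = 6 + 5 = 11$)
$R{\left(A,Q \right)} = -9 + \frac{3}{-2 + A}$ ($R{\left(A,Q \right)} = -9 + \frac{3}{A - 2} = -9 + \frac{3}{-2 + A}$)
$u{\left(r \right)} = - \frac{67}{5}$ ($u{\left(r \right)} = -5 + \frac{3 \left(7 - 21\right)}{-2 + 7} = -5 + \frac{3 \left(7 - 21\right)}{5} = -5 + 3 \cdot \frac{1}{5} \left(-14\right) = -5 - \frac{42}{5} = - \frac{67}{5}$)
$s = \frac{82}{5}$ ($s = 3 - - \frac{67}{5} = 3 + \frac{67}{5} = \frac{82}{5} \approx 16.4$)
$\left(s + \frac{S{\left(\left(6 - 2\right) \left(-2\right) \right)}}{U}\right)^{2} = \left(\frac{82}{5} + \frac{\left(-32\right) \left(6 - 2\right) \left(-2\right)}{1181}\right)^{2} = \left(\frac{82}{5} + - 32 \cdot 4 \left(-2\right) \frac{1}{1181}\right)^{2} = \left(\frac{82}{5} + \left(-32\right) \left(-8\right) \frac{1}{1181}\right)^{2} = \left(\frac{82}{5} + 256 \cdot \frac{1}{1181}\right)^{2} = \left(\frac{82}{5} + \frac{256}{1181}\right)^{2} = \left(\frac{98122}{5905}\right)^{2} = \frac{9627926884}{34869025}$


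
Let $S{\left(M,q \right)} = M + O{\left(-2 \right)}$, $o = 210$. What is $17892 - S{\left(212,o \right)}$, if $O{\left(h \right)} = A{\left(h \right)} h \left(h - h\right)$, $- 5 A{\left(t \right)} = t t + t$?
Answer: $17680$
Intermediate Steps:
$A{\left(t \right)} = - \frac{t}{5} - \frac{t^{2}}{5}$ ($A{\left(t \right)} = - \frac{t t + t}{5} = - \frac{t^{2} + t}{5} = - \frac{t + t^{2}}{5} = - \frac{t}{5} - \frac{t^{2}}{5}$)
$O{\left(h \right)} = 0$ ($O{\left(h \right)} = - \frac{h \left(1 + h\right)}{5} h \left(h - h\right) = - \frac{h^{2} \left(1 + h\right)}{5} \cdot 0 = 0$)
$S{\left(M,q \right)} = M$ ($S{\left(M,q \right)} = M + 0 = M$)
$17892 - S{\left(212,o \right)} = 17892 - 212 = 17680$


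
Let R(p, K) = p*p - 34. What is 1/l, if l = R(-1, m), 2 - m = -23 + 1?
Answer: -1/33 ≈ -0.030303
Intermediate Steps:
m = 24 (m = 2 - (-23 + 1) = 2 - 1*(-22) = 2 + 22 = 24)
R(p, K) = -34 + p² (R(p, K) = p² - 34 = -34 + p²)
l = -33 (l = -34 + (-1)² = -34 + 1 = -33)
1/l = 1/(-33) = -1/33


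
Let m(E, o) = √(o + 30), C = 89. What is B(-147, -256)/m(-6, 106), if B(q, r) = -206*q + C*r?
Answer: 3749*√34/34 ≈ 642.95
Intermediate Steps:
m(E, o) = √(30 + o)
B(q, r) = -206*q + 89*r
B(-147, -256)/m(-6, 106) = (-206*(-147) + 89*(-256))/(√(30 + 106)) = (30282 - 22784)/(√136) = 7498/((2*√34)) = 7498*(√34/68) = 3749*√34/34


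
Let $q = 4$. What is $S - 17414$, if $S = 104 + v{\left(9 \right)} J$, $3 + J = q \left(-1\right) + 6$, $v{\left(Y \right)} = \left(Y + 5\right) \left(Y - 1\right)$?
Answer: $-17422$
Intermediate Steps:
$v{\left(Y \right)} = \left(-1 + Y\right) \left(5 + Y\right)$ ($v{\left(Y \right)} = \left(5 + Y\right) \left(-1 + Y\right) = \left(-1 + Y\right) \left(5 + Y\right)$)
$J = -1$ ($J = -3 + \left(4 \left(-1\right) + 6\right) = -3 + \left(-4 + 6\right) = -3 + 2 = -1$)
$S = -8$ ($S = 104 + \left(-5 + 9^{2} + 4 \cdot 9\right) \left(-1\right) = 104 + \left(-5 + 81 + 36\right) \left(-1\right) = 104 + 112 \left(-1\right) = 104 - 112 = -8$)
$S - 17414 = -8 - 17414 = -17422$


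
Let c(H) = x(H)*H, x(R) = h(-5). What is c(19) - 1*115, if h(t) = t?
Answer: -210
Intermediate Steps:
x(R) = -5
c(H) = -5*H
c(19) - 1*115 = -5*19 - 1*115 = -95 - 115 = -210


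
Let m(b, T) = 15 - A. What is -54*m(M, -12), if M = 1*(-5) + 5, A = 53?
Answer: 2052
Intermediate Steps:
M = 0 (M = -5 + 5 = 0)
m(b, T) = -38 (m(b, T) = 15 - 1*53 = 15 - 53 = -38)
-54*m(M, -12) = -54*(-38) = 2052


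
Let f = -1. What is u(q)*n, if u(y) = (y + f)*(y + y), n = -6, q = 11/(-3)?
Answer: -616/3 ≈ -205.33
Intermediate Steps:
q = -11/3 (q = 11*(-1/3) = -11/3 ≈ -3.6667)
u(y) = 2*y*(-1 + y) (u(y) = (y - 1)*(y + y) = (-1 + y)*(2*y) = 2*y*(-1 + y))
u(q)*n = (2*(-11/3)*(-1 - 11/3))*(-6) = (2*(-11/3)*(-14/3))*(-6) = (308/9)*(-6) = -616/3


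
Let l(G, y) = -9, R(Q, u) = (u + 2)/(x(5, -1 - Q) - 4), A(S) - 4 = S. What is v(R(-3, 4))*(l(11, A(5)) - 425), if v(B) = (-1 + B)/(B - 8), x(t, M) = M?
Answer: -1736/11 ≈ -157.82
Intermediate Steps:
A(S) = 4 + S
R(Q, u) = (2 + u)/(-5 - Q) (R(Q, u) = (u + 2)/((-1 - Q) - 4) = (2 + u)/(-5 - Q))
v(B) = (-1 + B)/(-8 + B)
v(R(-3, 4))*(l(11, A(5)) - 425) = ((-1 + (-2 - 1*4)/(5 - 3))/(-8 + (-2 - 1*4)/(5 - 3)))*(-9 - 425) = ((-1 + (-2 - 4)/2)/(-8 + (-2 - 4)/2))*(-434) = ((-1 + (1/2)*(-6))/(-8 + (1/2)*(-6)))*(-434) = ((-1 - 3)/(-8 - 3))*(-434) = (-4/(-11))*(-434) = -1/11*(-4)*(-434) = (4/11)*(-434) = -1736/11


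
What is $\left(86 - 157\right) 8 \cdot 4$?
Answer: $-2272$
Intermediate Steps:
$\left(86 - 157\right) 8 \cdot 4 = \left(-71\right) 32 = -2272$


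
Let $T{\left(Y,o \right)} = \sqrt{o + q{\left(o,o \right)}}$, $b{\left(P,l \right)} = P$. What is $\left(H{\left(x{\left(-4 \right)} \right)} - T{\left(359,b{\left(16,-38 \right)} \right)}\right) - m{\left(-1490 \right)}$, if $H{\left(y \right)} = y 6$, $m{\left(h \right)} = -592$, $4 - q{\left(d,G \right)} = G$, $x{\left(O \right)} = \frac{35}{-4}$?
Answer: $\frac{1075}{2} \approx 537.5$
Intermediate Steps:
$x{\left(O \right)} = - \frac{35}{4}$ ($x{\left(O \right)} = 35 \left(- \frac{1}{4}\right) = - \frac{35}{4}$)
$q{\left(d,G \right)} = 4 - G$
$H{\left(y \right)} = 6 y$
$T{\left(Y,o \right)} = 2$ ($T{\left(Y,o \right)} = \sqrt{o - \left(-4 + o\right)} = \sqrt{4} = 2$)
$\left(H{\left(x{\left(-4 \right)} \right)} - T{\left(359,b{\left(16,-38 \right)} \right)}\right) - m{\left(-1490 \right)} = \left(6 \left(- \frac{35}{4}\right) - 2\right) - -592 = \left(- \frac{105}{2} - 2\right) + 592 = - \frac{109}{2} + 592 = \frac{1075}{2}$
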